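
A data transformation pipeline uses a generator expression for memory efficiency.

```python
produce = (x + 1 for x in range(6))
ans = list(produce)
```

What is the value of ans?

Step 1: For each x in range(6), compute x+1:
  x=0: 0+1 = 1
  x=1: 1+1 = 2
  x=2: 2+1 = 3
  x=3: 3+1 = 4
  x=4: 4+1 = 5
  x=5: 5+1 = 6
Therefore ans = [1, 2, 3, 4, 5, 6].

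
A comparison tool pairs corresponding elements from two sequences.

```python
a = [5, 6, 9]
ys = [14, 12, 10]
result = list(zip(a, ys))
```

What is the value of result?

Step 1: zip pairs elements at same index:
  Index 0: (5, 14)
  Index 1: (6, 12)
  Index 2: (9, 10)
Therefore result = [(5, 14), (6, 12), (9, 10)].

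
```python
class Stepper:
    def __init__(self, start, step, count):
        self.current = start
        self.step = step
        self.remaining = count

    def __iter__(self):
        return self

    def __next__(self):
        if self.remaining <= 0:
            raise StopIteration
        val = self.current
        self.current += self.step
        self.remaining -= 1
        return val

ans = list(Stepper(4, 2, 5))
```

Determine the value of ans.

Step 1: Stepper starts at 4, increments by 2, for 5 steps:
  Yield 4, then current += 2
  Yield 6, then current += 2
  Yield 8, then current += 2
  Yield 10, then current += 2
  Yield 12, then current += 2
Therefore ans = [4, 6, 8, 10, 12].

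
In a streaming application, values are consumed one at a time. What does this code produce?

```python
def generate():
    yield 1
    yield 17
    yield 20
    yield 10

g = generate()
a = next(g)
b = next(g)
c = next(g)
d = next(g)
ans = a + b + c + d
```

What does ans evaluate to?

Step 1: Create generator and consume all values:
  a = next(g) = 1
  b = next(g) = 17
  c = next(g) = 20
  d = next(g) = 10
Step 2: ans = 1 + 17 + 20 + 10 = 48.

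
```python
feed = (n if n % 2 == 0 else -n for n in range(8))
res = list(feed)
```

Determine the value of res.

Step 1: For each n in range(8), yield n if even, else -n:
  n=0: even, yield 0
  n=1: odd, yield -1
  n=2: even, yield 2
  n=3: odd, yield -3
  n=4: even, yield 4
  n=5: odd, yield -5
  n=6: even, yield 6
  n=7: odd, yield -7
Therefore res = [0, -1, 2, -3, 4, -5, 6, -7].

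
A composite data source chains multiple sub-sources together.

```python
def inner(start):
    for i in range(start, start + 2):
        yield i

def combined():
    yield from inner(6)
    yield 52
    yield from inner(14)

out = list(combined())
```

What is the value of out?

Step 1: combined() delegates to inner(6):
  yield 6
  yield 7
Step 2: yield 52
Step 3: Delegates to inner(14):
  yield 14
  yield 15
Therefore out = [6, 7, 52, 14, 15].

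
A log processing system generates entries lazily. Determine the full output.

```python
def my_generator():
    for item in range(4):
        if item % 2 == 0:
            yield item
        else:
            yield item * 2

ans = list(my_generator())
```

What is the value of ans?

Step 1: For each item in range(4), yield item if even, else item*2:
  item=0 (even): yield 0
  item=1 (odd): yield 1*2 = 2
  item=2 (even): yield 2
  item=3 (odd): yield 3*2 = 6
Therefore ans = [0, 2, 2, 6].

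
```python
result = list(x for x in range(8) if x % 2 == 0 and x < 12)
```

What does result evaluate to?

Step 1: Filter range(8) where x % 2 == 0 and x < 12:
  x=0: both conditions met, included
  x=1: excluded (1 % 2 != 0)
  x=2: both conditions met, included
  x=3: excluded (3 % 2 != 0)
  x=4: both conditions met, included
  x=5: excluded (5 % 2 != 0)
  x=6: both conditions met, included
  x=7: excluded (7 % 2 != 0)
Therefore result = [0, 2, 4, 6].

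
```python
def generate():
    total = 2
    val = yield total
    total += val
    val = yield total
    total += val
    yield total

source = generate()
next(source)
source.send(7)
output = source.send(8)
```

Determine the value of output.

Step 1: next() -> yield total=2.
Step 2: send(7) -> val=7, total = 2+7 = 9, yield 9.
Step 3: send(8) -> val=8, total = 9+8 = 17, yield 17.
Therefore output = 17.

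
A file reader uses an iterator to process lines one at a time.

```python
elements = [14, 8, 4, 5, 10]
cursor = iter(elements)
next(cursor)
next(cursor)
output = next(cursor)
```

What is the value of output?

Step 1: Create iterator over [14, 8, 4, 5, 10].
Step 2: next() consumes 14.
Step 3: next() consumes 8.
Step 4: next() returns 4.
Therefore output = 4.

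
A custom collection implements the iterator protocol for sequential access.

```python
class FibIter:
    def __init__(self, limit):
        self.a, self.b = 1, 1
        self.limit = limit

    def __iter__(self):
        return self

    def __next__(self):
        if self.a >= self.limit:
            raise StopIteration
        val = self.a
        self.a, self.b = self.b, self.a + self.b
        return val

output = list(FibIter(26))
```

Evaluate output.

Step 1: Fibonacci-like sequence (a=1, b=1) until >= 26:
  Yield 1, then a,b = 1,2
  Yield 1, then a,b = 2,3
  Yield 2, then a,b = 3,5
  Yield 3, then a,b = 5,8
  Yield 5, then a,b = 8,13
  Yield 8, then a,b = 13,21
  Yield 13, then a,b = 21,34
  Yield 21, then a,b = 34,55
Step 2: 34 >= 26, stop.
Therefore output = [1, 1, 2, 3, 5, 8, 13, 21].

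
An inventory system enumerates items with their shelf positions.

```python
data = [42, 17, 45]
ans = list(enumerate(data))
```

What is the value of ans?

Step 1: enumerate pairs each element with its index:
  (0, 42)
  (1, 17)
  (2, 45)
Therefore ans = [(0, 42), (1, 17), (2, 45)].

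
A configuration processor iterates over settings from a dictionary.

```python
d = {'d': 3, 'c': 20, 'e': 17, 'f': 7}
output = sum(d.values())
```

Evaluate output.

Step 1: d.values() = [3, 20, 17, 7].
Step 2: sum = 47.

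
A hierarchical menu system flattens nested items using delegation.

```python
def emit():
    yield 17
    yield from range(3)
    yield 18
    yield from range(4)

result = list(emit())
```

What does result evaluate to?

Step 1: Trace yields in order:
  yield 17
  yield 0
  yield 1
  yield 2
  yield 18
  yield 0
  yield 1
  yield 2
  yield 3
Therefore result = [17, 0, 1, 2, 18, 0, 1, 2, 3].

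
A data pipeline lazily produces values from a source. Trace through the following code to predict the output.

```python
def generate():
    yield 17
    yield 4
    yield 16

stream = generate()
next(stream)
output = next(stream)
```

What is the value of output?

Step 1: generate() creates a generator.
Step 2: next(stream) yields 17 (consumed and discarded).
Step 3: next(stream) yields 4, assigned to output.
Therefore output = 4.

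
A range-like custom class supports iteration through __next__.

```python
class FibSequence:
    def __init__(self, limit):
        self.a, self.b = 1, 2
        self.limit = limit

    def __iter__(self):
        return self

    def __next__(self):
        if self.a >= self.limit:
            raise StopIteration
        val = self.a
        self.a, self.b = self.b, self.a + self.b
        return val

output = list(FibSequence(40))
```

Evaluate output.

Step 1: Fibonacci-like sequence (a=1, b=2) until >= 40:
  Yield 1, then a,b = 2,3
  Yield 2, then a,b = 3,5
  Yield 3, then a,b = 5,8
  Yield 5, then a,b = 8,13
  Yield 8, then a,b = 13,21
  Yield 13, then a,b = 21,34
  Yield 21, then a,b = 34,55
  Yield 34, then a,b = 55,89
Step 2: 55 >= 40, stop.
Therefore output = [1, 2, 3, 5, 8, 13, 21, 34].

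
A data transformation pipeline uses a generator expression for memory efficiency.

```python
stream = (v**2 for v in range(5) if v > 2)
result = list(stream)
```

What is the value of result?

Step 1: For range(5), keep v > 2, then square:
  v=0: 0 <= 2, excluded
  v=1: 1 <= 2, excluded
  v=2: 2 <= 2, excluded
  v=3: 3 > 2, yield 3**2 = 9
  v=4: 4 > 2, yield 4**2 = 16
Therefore result = [9, 16].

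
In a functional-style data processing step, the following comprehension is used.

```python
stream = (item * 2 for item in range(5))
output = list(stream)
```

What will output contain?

Step 1: For each item in range(5), compute item*2:
  item=0: 0*2 = 0
  item=1: 1*2 = 2
  item=2: 2*2 = 4
  item=3: 3*2 = 6
  item=4: 4*2 = 8
Therefore output = [0, 2, 4, 6, 8].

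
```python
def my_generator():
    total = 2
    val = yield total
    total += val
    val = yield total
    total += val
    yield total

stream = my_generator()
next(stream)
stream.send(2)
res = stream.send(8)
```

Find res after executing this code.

Step 1: next() -> yield total=2.
Step 2: send(2) -> val=2, total = 2+2 = 4, yield 4.
Step 3: send(8) -> val=8, total = 4+8 = 12, yield 12.
Therefore res = 12.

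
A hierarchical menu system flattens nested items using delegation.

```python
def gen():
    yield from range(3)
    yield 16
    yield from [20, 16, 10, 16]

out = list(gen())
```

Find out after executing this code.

Step 1: Trace yields in order:
  yield 0
  yield 1
  yield 2
  yield 16
  yield 20
  yield 16
  yield 10
  yield 16
Therefore out = [0, 1, 2, 16, 20, 16, 10, 16].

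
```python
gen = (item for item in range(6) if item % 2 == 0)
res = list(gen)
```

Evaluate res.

Step 1: Filter range(6) keeping only even values:
  item=0: even, included
  item=1: odd, excluded
  item=2: even, included
  item=3: odd, excluded
  item=4: even, included
  item=5: odd, excluded
Therefore res = [0, 2, 4].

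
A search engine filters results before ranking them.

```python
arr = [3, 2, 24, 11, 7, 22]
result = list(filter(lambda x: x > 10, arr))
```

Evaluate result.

Step 1: Filter elements > 10:
  3: removed
  2: removed
  24: kept
  11: kept
  7: removed
  22: kept
Therefore result = [24, 11, 22].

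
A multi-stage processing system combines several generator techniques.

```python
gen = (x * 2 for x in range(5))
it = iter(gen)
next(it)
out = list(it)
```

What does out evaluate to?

Step 1: Generator produces [0, 2, 4, 6, 8].
Step 2: next(it) consumes first element (0).
Step 3: list(it) collects remaining: [2, 4, 6, 8].
Therefore out = [2, 4, 6, 8].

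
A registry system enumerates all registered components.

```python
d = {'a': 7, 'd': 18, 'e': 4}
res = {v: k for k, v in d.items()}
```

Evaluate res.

Step 1: Invert dict (swap keys and values):
  'a': 7 -> 7: 'a'
  'd': 18 -> 18: 'd'
  'e': 4 -> 4: 'e'
Therefore res = {7: 'a', 18: 'd', 4: 'e'}.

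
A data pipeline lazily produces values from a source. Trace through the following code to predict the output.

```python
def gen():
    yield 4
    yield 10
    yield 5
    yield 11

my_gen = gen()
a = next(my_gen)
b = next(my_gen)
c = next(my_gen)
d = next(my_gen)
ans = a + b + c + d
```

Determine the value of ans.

Step 1: Create generator and consume all values:
  a = next(my_gen) = 4
  b = next(my_gen) = 10
  c = next(my_gen) = 5
  d = next(my_gen) = 11
Step 2: ans = 4 + 10 + 5 + 11 = 30.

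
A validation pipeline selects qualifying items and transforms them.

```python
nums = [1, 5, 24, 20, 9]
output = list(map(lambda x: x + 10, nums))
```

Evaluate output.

Step 1: Apply lambda x: x + 10 to each element:
  1 -> 11
  5 -> 15
  24 -> 34
  20 -> 30
  9 -> 19
Therefore output = [11, 15, 34, 30, 19].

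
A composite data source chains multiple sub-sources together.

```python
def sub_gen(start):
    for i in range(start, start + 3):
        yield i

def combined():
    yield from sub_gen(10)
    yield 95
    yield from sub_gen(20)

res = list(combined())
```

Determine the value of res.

Step 1: combined() delegates to sub_gen(10):
  yield 10
  yield 11
  yield 12
Step 2: yield 95
Step 3: Delegates to sub_gen(20):
  yield 20
  yield 21
  yield 22
Therefore res = [10, 11, 12, 95, 20, 21, 22].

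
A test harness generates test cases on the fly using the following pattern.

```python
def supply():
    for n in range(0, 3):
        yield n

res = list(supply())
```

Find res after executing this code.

Step 1: The generator yields each value from range(0, 3).
Step 2: list() consumes all yields: [0, 1, 2].
Therefore res = [0, 1, 2].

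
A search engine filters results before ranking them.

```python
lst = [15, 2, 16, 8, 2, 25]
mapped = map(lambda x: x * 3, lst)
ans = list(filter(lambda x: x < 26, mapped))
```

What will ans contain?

Step 1: Map x * 3:
  15 -> 45
  2 -> 6
  16 -> 48
  8 -> 24
  2 -> 6
  25 -> 75
Step 2: Filter for < 26:
  45: removed
  6: kept
  48: removed
  24: kept
  6: kept
  75: removed
Therefore ans = [6, 24, 6].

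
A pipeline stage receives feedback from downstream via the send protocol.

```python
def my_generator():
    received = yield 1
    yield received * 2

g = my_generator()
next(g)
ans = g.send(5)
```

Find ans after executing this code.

Step 1: next(g) advances to first yield, producing 1.
Step 2: send(5) resumes, received = 5.
Step 3: yield received * 2 = 5 * 2 = 10.
Therefore ans = 10.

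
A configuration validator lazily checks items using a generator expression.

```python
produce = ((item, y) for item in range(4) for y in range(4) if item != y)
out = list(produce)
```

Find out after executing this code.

Step 1: Nested generator over range(4) x range(4) where item != y:
  (0, 0): excluded (item == y)
  (0, 1): included
  (0, 2): included
  (0, 3): included
  (1, 0): included
  (1, 1): excluded (item == y)
  (1, 2): included
  (1, 3): included
  (2, 0): included
  (2, 1): included
  (2, 2): excluded (item == y)
  (2, 3): included
  (3, 0): included
  (3, 1): included
  (3, 2): included
  (3, 3): excluded (item == y)
Therefore out = [(0, 1), (0, 2), (0, 3), (1, 0), (1, 2), (1, 3), (2, 0), (2, 1), (2, 3), (3, 0), (3, 1), (3, 2)].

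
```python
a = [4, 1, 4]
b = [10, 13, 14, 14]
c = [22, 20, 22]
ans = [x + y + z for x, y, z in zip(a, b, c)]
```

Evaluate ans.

Step 1: zip three lists (truncates to shortest, len=3):
  4 + 10 + 22 = 36
  1 + 13 + 20 = 34
  4 + 14 + 22 = 40
Therefore ans = [36, 34, 40].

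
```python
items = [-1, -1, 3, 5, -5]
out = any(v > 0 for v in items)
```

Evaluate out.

Step 1: Check v > 0 for each element in [-1, -1, 3, 5, -5]:
  -1 > 0: False
  -1 > 0: False
  3 > 0: True
  5 > 0: True
  -5 > 0: False
Step 2: any() returns True.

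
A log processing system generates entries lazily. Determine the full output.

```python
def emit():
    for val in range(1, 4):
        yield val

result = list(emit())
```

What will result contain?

Step 1: The generator yields each value from range(1, 4).
Step 2: list() consumes all yields: [1, 2, 3].
Therefore result = [1, 2, 3].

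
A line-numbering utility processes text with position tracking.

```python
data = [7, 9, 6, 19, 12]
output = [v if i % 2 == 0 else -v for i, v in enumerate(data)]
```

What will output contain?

Step 1: For each (i, v), keep v if i is even, negate if odd:
  i=0 (even): keep 7
  i=1 (odd): negate to -9
  i=2 (even): keep 6
  i=3 (odd): negate to -19
  i=4 (even): keep 12
Therefore output = [7, -9, 6, -19, 12].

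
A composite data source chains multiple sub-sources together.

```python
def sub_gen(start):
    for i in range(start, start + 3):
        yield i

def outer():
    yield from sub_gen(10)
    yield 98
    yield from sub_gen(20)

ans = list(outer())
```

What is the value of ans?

Step 1: outer() delegates to sub_gen(10):
  yield 10
  yield 11
  yield 12
Step 2: yield 98
Step 3: Delegates to sub_gen(20):
  yield 20
  yield 21
  yield 22
Therefore ans = [10, 11, 12, 98, 20, 21, 22].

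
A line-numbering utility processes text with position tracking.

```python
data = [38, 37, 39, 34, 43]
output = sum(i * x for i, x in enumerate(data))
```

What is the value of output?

Step 1: Compute i * x for each (i, x) in enumerate([38, 37, 39, 34, 43]):
  i=0, x=38: 0*38 = 0
  i=1, x=37: 1*37 = 37
  i=2, x=39: 2*39 = 78
  i=3, x=34: 3*34 = 102
  i=4, x=43: 4*43 = 172
Step 2: sum = 0 + 37 + 78 + 102 + 172 = 389.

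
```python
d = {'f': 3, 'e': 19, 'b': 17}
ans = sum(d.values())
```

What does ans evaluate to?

Step 1: d.values() = [3, 19, 17].
Step 2: sum = 39.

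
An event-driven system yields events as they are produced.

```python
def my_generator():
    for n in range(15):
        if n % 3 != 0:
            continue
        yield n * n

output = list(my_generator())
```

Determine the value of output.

Step 1: Only yield n**2 when n is divisible by 3:
  n=0: 0 % 3 == 0, yield 0**2 = 0
  n=3: 3 % 3 == 0, yield 3**2 = 9
  n=6: 6 % 3 == 0, yield 6**2 = 36
  n=9: 9 % 3 == 0, yield 9**2 = 81
  n=12: 12 % 3 == 0, yield 12**2 = 144
Therefore output = [0, 9, 36, 81, 144].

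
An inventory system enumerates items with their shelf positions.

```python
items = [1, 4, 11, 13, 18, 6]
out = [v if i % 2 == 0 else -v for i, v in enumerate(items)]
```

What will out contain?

Step 1: For each (i, v), keep v if i is even, negate if odd:
  i=0 (even): keep 1
  i=1 (odd): negate to -4
  i=2 (even): keep 11
  i=3 (odd): negate to -13
  i=4 (even): keep 18
  i=5 (odd): negate to -6
Therefore out = [1, -4, 11, -13, 18, -6].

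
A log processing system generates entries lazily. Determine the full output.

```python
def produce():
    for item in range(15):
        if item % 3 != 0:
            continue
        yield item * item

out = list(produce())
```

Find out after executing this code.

Step 1: Only yield item**2 when item is divisible by 3:
  item=0: 0 % 3 == 0, yield 0**2 = 0
  item=3: 3 % 3 == 0, yield 3**2 = 9
  item=6: 6 % 3 == 0, yield 6**2 = 36
  item=9: 9 % 3 == 0, yield 9**2 = 81
  item=12: 12 % 3 == 0, yield 12**2 = 144
Therefore out = [0, 9, 36, 81, 144].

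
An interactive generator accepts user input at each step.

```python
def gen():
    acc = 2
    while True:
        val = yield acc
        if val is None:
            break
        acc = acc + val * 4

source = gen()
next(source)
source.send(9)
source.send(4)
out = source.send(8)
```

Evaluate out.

Step 1: next() -> yield acc=2.
Step 2: send(9) -> val=9, acc = 2 + 9*4 = 38, yield 38.
Step 3: send(4) -> val=4, acc = 38 + 4*4 = 54, yield 54.
Step 4: send(8) -> val=8, acc = 54 + 8*4 = 86, yield 86.
Therefore out = 86.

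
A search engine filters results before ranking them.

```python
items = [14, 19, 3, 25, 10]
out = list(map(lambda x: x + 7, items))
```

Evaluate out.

Step 1: Apply lambda x: x + 7 to each element:
  14 -> 21
  19 -> 26
  3 -> 10
  25 -> 32
  10 -> 17
Therefore out = [21, 26, 10, 32, 17].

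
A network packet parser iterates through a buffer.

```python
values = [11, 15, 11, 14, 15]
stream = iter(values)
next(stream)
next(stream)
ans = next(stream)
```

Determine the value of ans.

Step 1: Create iterator over [11, 15, 11, 14, 15].
Step 2: next() consumes 11.
Step 3: next() consumes 15.
Step 4: next() returns 11.
Therefore ans = 11.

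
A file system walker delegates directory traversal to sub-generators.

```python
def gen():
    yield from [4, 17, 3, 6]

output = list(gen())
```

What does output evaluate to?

Step 1: yield from delegates to the iterable, yielding each element.
Step 2: Collected values: [4, 17, 3, 6].
Therefore output = [4, 17, 3, 6].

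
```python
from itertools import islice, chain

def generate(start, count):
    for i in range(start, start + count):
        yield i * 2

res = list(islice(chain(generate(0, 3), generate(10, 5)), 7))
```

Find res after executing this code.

Step 1: generate(0, 3) yields [0, 2, 4].
Step 2: generate(10, 5) yields [20, 22, 24, 26, 28].
Step 3: chain concatenates: [0, 2, 4, 20, 22, 24, 26, 28].
Step 4: islice takes first 7: [0, 2, 4, 20, 22, 24, 26].
Therefore res = [0, 2, 4, 20, 22, 24, 26].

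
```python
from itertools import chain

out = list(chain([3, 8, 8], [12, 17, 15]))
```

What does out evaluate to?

Step 1: chain() concatenates iterables: [3, 8, 8] + [12, 17, 15].
Therefore out = [3, 8, 8, 12, 17, 15].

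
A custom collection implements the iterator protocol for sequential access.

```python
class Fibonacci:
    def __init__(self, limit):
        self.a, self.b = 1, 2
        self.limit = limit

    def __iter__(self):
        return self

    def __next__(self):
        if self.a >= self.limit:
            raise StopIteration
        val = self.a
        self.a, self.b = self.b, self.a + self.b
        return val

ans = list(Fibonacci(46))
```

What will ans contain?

Step 1: Fibonacci-like sequence (a=1, b=2) until >= 46:
  Yield 1, then a,b = 2,3
  Yield 2, then a,b = 3,5
  Yield 3, then a,b = 5,8
  Yield 5, then a,b = 8,13
  Yield 8, then a,b = 13,21
  Yield 13, then a,b = 21,34
  Yield 21, then a,b = 34,55
  Yield 34, then a,b = 55,89
Step 2: 55 >= 46, stop.
Therefore ans = [1, 2, 3, 5, 8, 13, 21, 34].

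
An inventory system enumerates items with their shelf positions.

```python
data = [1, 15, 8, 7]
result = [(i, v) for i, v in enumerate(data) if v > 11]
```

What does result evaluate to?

Step 1: Filter enumerate([1, 15, 8, 7]) keeping v > 11:
  (0, 1): 1 <= 11, excluded
  (1, 15): 15 > 11, included
  (2, 8): 8 <= 11, excluded
  (3, 7): 7 <= 11, excluded
Therefore result = [(1, 15)].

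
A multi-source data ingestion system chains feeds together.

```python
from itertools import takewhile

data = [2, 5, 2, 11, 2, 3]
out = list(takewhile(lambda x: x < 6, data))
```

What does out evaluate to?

Step 1: takewhile stops at first element >= 6:
  2 < 6: take
  5 < 6: take
  2 < 6: take
  11 >= 6: stop
Therefore out = [2, 5, 2].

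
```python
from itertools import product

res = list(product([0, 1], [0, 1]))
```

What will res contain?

Step 1: product([0, 1], [0, 1]) gives all pairs:
  (0, 0)
  (0, 1)
  (1, 0)
  (1, 1)
Therefore res = [(0, 0), (0, 1), (1, 0), (1, 1)].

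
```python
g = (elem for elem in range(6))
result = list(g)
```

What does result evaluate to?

Step 1: Generator expression iterates range(6): [0, 1, 2, 3, 4, 5].
Step 2: list() collects all values.
Therefore result = [0, 1, 2, 3, 4, 5].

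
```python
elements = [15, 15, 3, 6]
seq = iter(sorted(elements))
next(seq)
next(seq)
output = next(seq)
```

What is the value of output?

Step 1: sorted([15, 15, 3, 6]) = [3, 6, 15, 15].
Step 2: Create iterator and skip 2 elements.
Step 3: next() returns 15.
Therefore output = 15.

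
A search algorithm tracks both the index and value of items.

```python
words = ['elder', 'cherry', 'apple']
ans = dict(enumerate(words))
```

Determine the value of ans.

Step 1: enumerate pairs indices with words:
  0 -> 'elder'
  1 -> 'cherry'
  2 -> 'apple'
Therefore ans = {0: 'elder', 1: 'cherry', 2: 'apple'}.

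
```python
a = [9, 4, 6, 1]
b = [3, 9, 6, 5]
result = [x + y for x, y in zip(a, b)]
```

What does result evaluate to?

Step 1: Add corresponding elements:
  9 + 3 = 12
  4 + 9 = 13
  6 + 6 = 12
  1 + 5 = 6
Therefore result = [12, 13, 12, 6].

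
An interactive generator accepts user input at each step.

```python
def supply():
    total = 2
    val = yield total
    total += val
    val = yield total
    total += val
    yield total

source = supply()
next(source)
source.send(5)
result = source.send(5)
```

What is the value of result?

Step 1: next() -> yield total=2.
Step 2: send(5) -> val=5, total = 2+5 = 7, yield 7.
Step 3: send(5) -> val=5, total = 7+5 = 12, yield 12.
Therefore result = 12.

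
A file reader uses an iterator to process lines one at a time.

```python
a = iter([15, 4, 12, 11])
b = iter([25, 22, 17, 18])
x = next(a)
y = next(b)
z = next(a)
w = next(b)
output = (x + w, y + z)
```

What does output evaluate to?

Step 1: a iterates [15, 4, 12, 11], b iterates [25, 22, 17, 18].
Step 2: x = next(a) = 15, y = next(b) = 25.
Step 3: z = next(a) = 4, w = next(b) = 22.
Step 4: output = (15 + 22, 25 + 4) = (37, 29).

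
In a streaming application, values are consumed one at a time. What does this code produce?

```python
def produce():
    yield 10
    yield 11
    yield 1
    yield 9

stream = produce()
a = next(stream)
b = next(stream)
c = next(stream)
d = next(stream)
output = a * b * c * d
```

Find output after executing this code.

Step 1: Create generator and consume all values:
  a = next(stream) = 10
  b = next(stream) = 11
  c = next(stream) = 1
  d = next(stream) = 9
Step 2: output = 10 * 11 * 1 * 9 = 990.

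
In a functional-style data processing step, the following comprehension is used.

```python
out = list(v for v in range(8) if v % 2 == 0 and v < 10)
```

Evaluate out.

Step 1: Filter range(8) where v % 2 == 0 and v < 10:
  v=0: both conditions met, included
  v=1: excluded (1 % 2 != 0)
  v=2: both conditions met, included
  v=3: excluded (3 % 2 != 0)
  v=4: both conditions met, included
  v=5: excluded (5 % 2 != 0)
  v=6: both conditions met, included
  v=7: excluded (7 % 2 != 0)
Therefore out = [0, 2, 4, 6].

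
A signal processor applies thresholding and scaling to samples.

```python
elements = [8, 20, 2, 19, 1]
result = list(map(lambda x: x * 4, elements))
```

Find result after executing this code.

Step 1: Apply lambda x: x * 4 to each element:
  8 -> 32
  20 -> 80
  2 -> 8
  19 -> 76
  1 -> 4
Therefore result = [32, 80, 8, 76, 4].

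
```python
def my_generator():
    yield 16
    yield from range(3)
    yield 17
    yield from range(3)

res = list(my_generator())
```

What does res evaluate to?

Step 1: Trace yields in order:
  yield 16
  yield 0
  yield 1
  yield 2
  yield 17
  yield 0
  yield 1
  yield 2
Therefore res = [16, 0, 1, 2, 17, 0, 1, 2].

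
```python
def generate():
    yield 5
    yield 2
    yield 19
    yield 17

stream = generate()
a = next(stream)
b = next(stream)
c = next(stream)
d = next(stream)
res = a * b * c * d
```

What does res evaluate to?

Step 1: Create generator and consume all values:
  a = next(stream) = 5
  b = next(stream) = 2
  c = next(stream) = 19
  d = next(stream) = 17
Step 2: res = 5 * 2 * 19 * 17 = 3230.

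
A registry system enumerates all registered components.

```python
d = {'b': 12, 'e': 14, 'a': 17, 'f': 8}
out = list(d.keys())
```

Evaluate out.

Step 1: d.keys() returns the dictionary keys in insertion order.
Therefore out = ['b', 'e', 'a', 'f'].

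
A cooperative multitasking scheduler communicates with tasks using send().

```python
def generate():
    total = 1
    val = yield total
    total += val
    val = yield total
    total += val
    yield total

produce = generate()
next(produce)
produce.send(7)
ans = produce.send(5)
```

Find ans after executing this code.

Step 1: next() -> yield total=1.
Step 2: send(7) -> val=7, total = 1+7 = 8, yield 8.
Step 3: send(5) -> val=5, total = 8+5 = 13, yield 13.
Therefore ans = 13.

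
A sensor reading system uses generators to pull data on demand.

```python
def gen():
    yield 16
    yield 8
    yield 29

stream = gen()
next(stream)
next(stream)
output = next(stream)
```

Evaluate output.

Step 1: gen() creates a generator.
Step 2: next(stream) yields 16 (consumed and discarded).
Step 3: next(stream) yields 8 (consumed and discarded).
Step 4: next(stream) yields 29, assigned to output.
Therefore output = 29.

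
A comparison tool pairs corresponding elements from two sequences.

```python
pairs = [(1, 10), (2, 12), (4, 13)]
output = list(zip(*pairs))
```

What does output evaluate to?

Step 1: zip(*pairs) transposes: unzips [(1, 10), (2, 12), (4, 13)] into separate sequences.
Step 2: First elements: (1, 2, 4), second elements: (10, 12, 13).
Therefore output = [(1, 2, 4), (10, 12, 13)].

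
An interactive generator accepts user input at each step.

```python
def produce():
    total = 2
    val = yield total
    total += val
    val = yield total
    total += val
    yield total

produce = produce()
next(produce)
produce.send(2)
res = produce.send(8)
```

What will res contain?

Step 1: next() -> yield total=2.
Step 2: send(2) -> val=2, total = 2+2 = 4, yield 4.
Step 3: send(8) -> val=8, total = 4+8 = 12, yield 12.
Therefore res = 12.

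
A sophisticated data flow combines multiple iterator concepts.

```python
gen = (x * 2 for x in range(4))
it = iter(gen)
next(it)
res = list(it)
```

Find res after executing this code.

Step 1: Generator produces [0, 2, 4, 6].
Step 2: next(it) consumes first element (0).
Step 3: list(it) collects remaining: [2, 4, 6].
Therefore res = [2, 4, 6].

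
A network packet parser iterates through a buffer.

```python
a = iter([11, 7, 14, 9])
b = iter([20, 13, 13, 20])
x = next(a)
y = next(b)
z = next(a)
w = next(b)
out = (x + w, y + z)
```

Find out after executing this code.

Step 1: a iterates [11, 7, 14, 9], b iterates [20, 13, 13, 20].
Step 2: x = next(a) = 11, y = next(b) = 20.
Step 3: z = next(a) = 7, w = next(b) = 13.
Step 4: out = (11 + 13, 20 + 7) = (24, 27).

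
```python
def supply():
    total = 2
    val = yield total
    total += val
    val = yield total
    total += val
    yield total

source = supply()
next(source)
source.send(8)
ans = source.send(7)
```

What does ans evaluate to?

Step 1: next() -> yield total=2.
Step 2: send(8) -> val=8, total = 2+8 = 10, yield 10.
Step 3: send(7) -> val=7, total = 10+7 = 17, yield 17.
Therefore ans = 17.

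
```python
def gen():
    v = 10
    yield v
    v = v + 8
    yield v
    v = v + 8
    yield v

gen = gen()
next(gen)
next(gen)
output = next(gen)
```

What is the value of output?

Step 1: Trace through generator execution:
  Yield 1: v starts at 10, yield 10
  Yield 2: v = 10 + 8 = 18, yield 18
  Yield 3: v = 18 + 8 = 26, yield 26
Step 2: First next() gets 10, second next() gets the second value, third next() yields 26.
Therefore output = 26.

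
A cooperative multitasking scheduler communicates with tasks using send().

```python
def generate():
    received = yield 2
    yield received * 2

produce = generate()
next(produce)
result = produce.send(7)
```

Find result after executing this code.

Step 1: next(produce) advances to first yield, producing 2.
Step 2: send(7) resumes, received = 7.
Step 3: yield received * 2 = 7 * 2 = 14.
Therefore result = 14.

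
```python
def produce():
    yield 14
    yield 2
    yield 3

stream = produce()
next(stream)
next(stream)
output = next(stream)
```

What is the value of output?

Step 1: produce() creates a generator.
Step 2: next(stream) yields 14 (consumed and discarded).
Step 3: next(stream) yields 2 (consumed and discarded).
Step 4: next(stream) yields 3, assigned to output.
Therefore output = 3.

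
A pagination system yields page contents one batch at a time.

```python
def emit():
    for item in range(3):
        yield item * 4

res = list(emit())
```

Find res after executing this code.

Step 1: For each item in range(3), yield item * 4:
  item=0: yield 0 * 4 = 0
  item=1: yield 1 * 4 = 4
  item=2: yield 2 * 4 = 8
Therefore res = [0, 4, 8].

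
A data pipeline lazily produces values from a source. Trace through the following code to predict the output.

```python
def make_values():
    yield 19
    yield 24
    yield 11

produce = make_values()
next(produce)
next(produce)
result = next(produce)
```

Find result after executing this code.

Step 1: make_values() creates a generator.
Step 2: next(produce) yields 19 (consumed and discarded).
Step 3: next(produce) yields 24 (consumed and discarded).
Step 4: next(produce) yields 11, assigned to result.
Therefore result = 11.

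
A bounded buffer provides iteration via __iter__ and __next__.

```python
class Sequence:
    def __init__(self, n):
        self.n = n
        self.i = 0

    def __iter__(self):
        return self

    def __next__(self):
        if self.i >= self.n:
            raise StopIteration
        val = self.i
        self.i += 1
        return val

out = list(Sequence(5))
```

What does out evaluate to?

Step 1: Sequence(5) creates an iterator counting 0 to 4.
Step 2: list() consumes all values: [0, 1, 2, 3, 4].
Therefore out = [0, 1, 2, 3, 4].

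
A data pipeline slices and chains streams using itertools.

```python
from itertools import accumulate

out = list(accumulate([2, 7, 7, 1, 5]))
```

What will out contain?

Step 1: accumulate computes running sums:
  + 2 = 2
  + 7 = 9
  + 7 = 16
  + 1 = 17
  + 5 = 22
Therefore out = [2, 9, 16, 17, 22].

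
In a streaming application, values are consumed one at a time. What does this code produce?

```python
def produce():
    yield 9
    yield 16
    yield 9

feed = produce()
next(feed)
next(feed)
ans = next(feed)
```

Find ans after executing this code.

Step 1: produce() creates a generator.
Step 2: next(feed) yields 9 (consumed and discarded).
Step 3: next(feed) yields 16 (consumed and discarded).
Step 4: next(feed) yields 9, assigned to ans.
Therefore ans = 9.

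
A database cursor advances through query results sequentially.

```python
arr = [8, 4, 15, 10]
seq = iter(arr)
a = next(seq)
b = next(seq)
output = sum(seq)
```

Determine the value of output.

Step 1: Create iterator over [8, 4, 15, 10].
Step 2: a = next() = 8, b = next() = 4.
Step 3: sum() of remaining [15, 10] = 25.
Therefore output = 25.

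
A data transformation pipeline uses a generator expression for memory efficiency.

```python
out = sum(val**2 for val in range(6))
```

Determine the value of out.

Step 1: Compute val**2 for each val in range(6):
  val=0: 0**2 = 0
  val=1: 1**2 = 1
  val=2: 2**2 = 4
  val=3: 3**2 = 9
  val=4: 4**2 = 16
  val=5: 5**2 = 25
Step 2: sum = 0 + 1 + 4 + 9 + 16 + 25 = 55.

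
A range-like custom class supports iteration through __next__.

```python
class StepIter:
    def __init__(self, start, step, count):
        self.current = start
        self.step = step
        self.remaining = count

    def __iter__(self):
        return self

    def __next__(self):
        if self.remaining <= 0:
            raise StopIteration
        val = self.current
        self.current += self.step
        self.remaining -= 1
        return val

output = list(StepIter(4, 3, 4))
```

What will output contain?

Step 1: StepIter starts at 4, increments by 3, for 4 steps:
  Yield 4, then current += 3
  Yield 7, then current += 3
  Yield 10, then current += 3
  Yield 13, then current += 3
Therefore output = [4, 7, 10, 13].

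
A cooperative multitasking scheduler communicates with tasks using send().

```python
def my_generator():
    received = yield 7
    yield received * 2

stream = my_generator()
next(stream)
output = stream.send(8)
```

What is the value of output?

Step 1: next(stream) advances to first yield, producing 7.
Step 2: send(8) resumes, received = 8.
Step 3: yield received * 2 = 8 * 2 = 16.
Therefore output = 16.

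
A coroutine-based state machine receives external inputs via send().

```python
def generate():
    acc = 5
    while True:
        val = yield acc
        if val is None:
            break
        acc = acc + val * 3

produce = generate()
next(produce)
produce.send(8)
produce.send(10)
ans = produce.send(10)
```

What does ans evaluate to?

Step 1: next() -> yield acc=5.
Step 2: send(8) -> val=8, acc = 5 + 8*3 = 29, yield 29.
Step 3: send(10) -> val=10, acc = 29 + 10*3 = 59, yield 59.
Step 4: send(10) -> val=10, acc = 59 + 10*3 = 89, yield 89.
Therefore ans = 89.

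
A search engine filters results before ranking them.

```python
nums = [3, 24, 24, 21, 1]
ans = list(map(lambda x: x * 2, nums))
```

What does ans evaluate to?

Step 1: Apply lambda x: x * 2 to each element:
  3 -> 6
  24 -> 48
  24 -> 48
  21 -> 42
  1 -> 2
Therefore ans = [6, 48, 48, 42, 2].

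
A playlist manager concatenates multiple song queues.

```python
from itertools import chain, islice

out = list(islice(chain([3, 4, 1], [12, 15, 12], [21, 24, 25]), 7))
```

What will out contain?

Step 1: chain([3, 4, 1], [12, 15, 12], [21, 24, 25]) = [3, 4, 1, 12, 15, 12, 21, 24, 25].
Step 2: islice takes first 7 elements: [3, 4, 1, 12, 15, 12, 21].
Therefore out = [3, 4, 1, 12, 15, 12, 21].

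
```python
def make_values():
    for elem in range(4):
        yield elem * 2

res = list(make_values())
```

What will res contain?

Step 1: For each elem in range(4), yield elem * 2:
  elem=0: yield 0 * 2 = 0
  elem=1: yield 1 * 2 = 2
  elem=2: yield 2 * 2 = 4
  elem=3: yield 3 * 2 = 6
Therefore res = [0, 2, 4, 6].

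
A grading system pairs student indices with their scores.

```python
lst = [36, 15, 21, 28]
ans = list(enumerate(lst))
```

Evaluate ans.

Step 1: enumerate pairs each element with its index:
  (0, 36)
  (1, 15)
  (2, 21)
  (3, 28)
Therefore ans = [(0, 36), (1, 15), (2, 21), (3, 28)].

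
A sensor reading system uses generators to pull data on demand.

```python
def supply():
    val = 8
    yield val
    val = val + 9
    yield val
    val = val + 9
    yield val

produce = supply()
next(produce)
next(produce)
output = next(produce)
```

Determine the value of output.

Step 1: Trace through generator execution:
  Yield 1: val starts at 8, yield 8
  Yield 2: val = 8 + 9 = 17, yield 17
  Yield 3: val = 17 + 9 = 26, yield 26
Step 2: First next() gets 8, second next() gets the second value, third next() yields 26.
Therefore output = 26.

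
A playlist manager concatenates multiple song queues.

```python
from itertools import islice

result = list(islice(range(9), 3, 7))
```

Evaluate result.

Step 1: islice(range(9), 3, 7) takes elements at indices [3, 7).
Step 2: Elements: [3, 4, 5, 6].
Therefore result = [3, 4, 5, 6].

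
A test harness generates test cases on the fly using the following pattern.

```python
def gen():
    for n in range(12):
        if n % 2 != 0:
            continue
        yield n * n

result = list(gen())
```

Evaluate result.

Step 1: Only yield n**2 when n is divisible by 2:
  n=0: 0 % 2 == 0, yield 0**2 = 0
  n=2: 2 % 2 == 0, yield 2**2 = 4
  n=4: 4 % 2 == 0, yield 4**2 = 16
  n=6: 6 % 2 == 0, yield 6**2 = 36
  n=8: 8 % 2 == 0, yield 8**2 = 64
  n=10: 10 % 2 == 0, yield 10**2 = 100
Therefore result = [0, 4, 16, 36, 64, 100].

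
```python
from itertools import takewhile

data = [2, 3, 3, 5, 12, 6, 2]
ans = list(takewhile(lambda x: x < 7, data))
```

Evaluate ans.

Step 1: takewhile stops at first element >= 7:
  2 < 7: take
  3 < 7: take
  3 < 7: take
  5 < 7: take
  12 >= 7: stop
Therefore ans = [2, 3, 3, 5].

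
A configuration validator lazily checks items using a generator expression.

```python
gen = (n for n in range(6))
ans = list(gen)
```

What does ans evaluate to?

Step 1: Generator expression iterates range(6): [0, 1, 2, 3, 4, 5].
Step 2: list() collects all values.
Therefore ans = [0, 1, 2, 3, 4, 5].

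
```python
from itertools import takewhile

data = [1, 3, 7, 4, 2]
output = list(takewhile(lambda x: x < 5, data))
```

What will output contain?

Step 1: takewhile stops at first element >= 5:
  1 < 5: take
  3 < 5: take
  7 >= 5: stop
Therefore output = [1, 3].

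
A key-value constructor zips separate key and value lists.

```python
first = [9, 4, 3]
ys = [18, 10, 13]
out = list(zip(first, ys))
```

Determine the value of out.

Step 1: zip pairs elements at same index:
  Index 0: (9, 18)
  Index 1: (4, 10)
  Index 2: (3, 13)
Therefore out = [(9, 18), (4, 10), (3, 13)].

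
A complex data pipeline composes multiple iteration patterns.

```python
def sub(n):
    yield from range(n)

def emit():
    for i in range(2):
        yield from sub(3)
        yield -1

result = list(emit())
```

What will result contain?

Step 1: For each i in range(2):
  i=0: yield from sub(3) -> [0, 1, 2], then yield -1
  i=1: yield from sub(3) -> [0, 1, 2], then yield -1
Therefore result = [0, 1, 2, -1, 0, 1, 2, -1].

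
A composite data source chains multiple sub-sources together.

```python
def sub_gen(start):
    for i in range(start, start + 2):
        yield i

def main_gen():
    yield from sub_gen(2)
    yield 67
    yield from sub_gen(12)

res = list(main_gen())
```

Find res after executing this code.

Step 1: main_gen() delegates to sub_gen(2):
  yield 2
  yield 3
Step 2: yield 67
Step 3: Delegates to sub_gen(12):
  yield 12
  yield 13
Therefore res = [2, 3, 67, 12, 13].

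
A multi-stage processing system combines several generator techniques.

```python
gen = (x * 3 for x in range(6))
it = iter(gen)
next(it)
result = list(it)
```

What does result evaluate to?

Step 1: Generator produces [0, 3, 6, 9, 12, 15].
Step 2: next(it) consumes first element (0).
Step 3: list(it) collects remaining: [3, 6, 9, 12, 15].
Therefore result = [3, 6, 9, 12, 15].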